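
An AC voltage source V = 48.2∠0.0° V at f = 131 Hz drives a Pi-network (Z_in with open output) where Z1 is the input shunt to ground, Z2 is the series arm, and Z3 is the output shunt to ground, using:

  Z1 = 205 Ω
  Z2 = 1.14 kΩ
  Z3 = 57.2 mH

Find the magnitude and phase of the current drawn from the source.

Step 1 — Angular frequency: ω = 2π·f = 2π·131 = 823.1 rad/s.
Step 2 — Component impedances:
  Z1: Z = R = 205 Ω
  Z2: Z = R = 1140 Ω
  Z3: Z = jωL = j·823.1·0.0572 = 0 + j47.08 Ω
Step 3 — With open output, the series arm Z2 and the output shunt Z3 appear in series to ground: Z2 + Z3 = 1140 + j47.08 Ω.
Step 4 — Parallel with input shunt Z1: Z_in = Z1 || (Z2 + Z3) = 173.8 + j1.092 Ω = 173.8∠0.4° Ω.
Step 5 — Source phasor: V = 48.2∠0.0° V = 48.2 V.
Step 6 — Ohm's law: I = V / Z_total = (48.2) / (173.8 + j1.092) = 0.2773 - j0.001743 A.
Step 7 — Convert to polar: |I| = 0.2773 A, ∠I = -0.4°.

I = 0.2773∠-0.4° A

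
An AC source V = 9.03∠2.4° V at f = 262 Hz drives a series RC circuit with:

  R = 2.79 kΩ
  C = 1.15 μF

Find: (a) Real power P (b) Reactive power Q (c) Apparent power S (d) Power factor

Step 1 — Angular frequency: ω = 2π·f = 2π·262 = 1646 rad/s.
Step 2 — Component impedances:
  R: Z = R = 2790 Ω
  C: Z = 1/(jωC) = -j/(ω·C) = 0 - j528.2 Ω
Step 3 — Series combination: Z_total = R + C = 2790 - j528.2 Ω = 2840∠-10.7° Ω.
Step 4 — Source phasor: V = 9.03∠2.4° V = 9.022 + j0.3781 V.
Step 5 — Current: I = V / Z = 0.003097 + j0.0007219 A = 0.00318∠13.1° A.
Step 6 — Complex power: S = V·I* = 0.02821 - j0.005342 VA.
Step 7 — Real power: P = Re(S) = 0.02821 W.
Step 8 — Reactive power: Q = Im(S) = -0.005342 VAR.
Step 9 — Apparent power: |S| = 0.02872 VA.
Step 10 — Power factor: PF = P/|S| = 0.9825 (leading).

(a) P = 0.02821 W  (b) Q = -0.005342 VAR  (c) S = 0.02872 VA  (d) PF = 0.9825 (leading)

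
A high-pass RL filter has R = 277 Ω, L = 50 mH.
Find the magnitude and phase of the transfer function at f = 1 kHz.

Step 1 — Angular frequency: ω = 2π·1000 = 6283 rad/s.
Step 2 — Transfer function: H(jω) = jωL/(R + jωL).
Step 3 — Numerator jωL = j·314.2; denominator R + jωL = 277 + j314.2.
Step 4 — H = 0.5626 + j0.4961.
Step 5 — Magnitude: |H| = 0.7501 (-2.5 dB); phase: φ = 41.4°.

|H| = 0.7501 (-2.5 dB), φ = 41.4°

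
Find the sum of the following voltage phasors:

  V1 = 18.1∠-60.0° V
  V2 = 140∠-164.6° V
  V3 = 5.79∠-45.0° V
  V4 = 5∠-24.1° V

Step 1 — Convert each phasor to rectangular form:
  V1 = 18.1·(cos(-60.0°) + j·sin(-60.0°)) = 9.05 - j15.68 V
  V2 = 140·(cos(-164.6°) + j·sin(-164.6°)) = -135 - j37.18 V
  V3 = 5.79·(cos(-45.0°) + j·sin(-45.0°)) = 4.094 - j4.094 V
  V4 = 5·(cos(-24.1°) + j·sin(-24.1°)) = 4.564 - j2.042 V
Step 2 — Sum components: V_total = -117.3 - j58.99 V.
Step 3 — Convert to polar: |V_total| = 131.3 V, ∠V_total = -153.3°.

V_total = 131.3∠-153.3° V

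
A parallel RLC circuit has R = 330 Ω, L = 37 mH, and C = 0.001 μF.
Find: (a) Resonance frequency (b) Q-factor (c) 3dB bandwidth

Step 1 — Resonance: ω₀ = 1/√(LC) = 1/√(0.037·1e-09) = 1.644e+05 rad/s.
Step 2 — f₀ = ω₀/(2π) = 2.616e+04 Hz.
Step 3 — Parallel Q: Q = R/(ω₀L) = 330/(1.644e+05·0.037) = 0.05425.
Step 4 — Bandwidth: Δω = ω₀/Q = 3.03e+06 rad/s; BW = Δω/(2π) = 4.823e+05 Hz.

(a) f₀ = 2.616e+04 Hz  (b) Q = 0.05425  (c) BW = 4.823e+05 Hz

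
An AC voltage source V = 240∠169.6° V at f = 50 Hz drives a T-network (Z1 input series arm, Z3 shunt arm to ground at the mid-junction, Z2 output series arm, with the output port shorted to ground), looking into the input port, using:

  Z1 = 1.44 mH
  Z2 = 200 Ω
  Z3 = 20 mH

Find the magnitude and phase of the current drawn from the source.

Step 1 — Angular frequency: ω = 2π·f = 2π·50 = 314.2 rad/s.
Step 2 — Component impedances:
  Z1: Z = jωL = j·314.2·0.00144 = 0 + j0.4524 Ω
  Z2: Z = R = 200 Ω
  Z3: Z = jωL = j·314.2·0.02 = 0 + j6.283 Ω
Step 3 — With the output port shorted to ground, the output series arm Z2 runs from the junction to ground; the shunt arm Z3 also runs from the junction to ground. They appear in parallel: Z3 || Z2 = 0.1972 + j6.277 Ω.
Step 4 — Series with input arm Z1: Z_in = Z1 + (Z3 || Z2) = 0.1972 + j6.729 Ω = 6.732∠88.3° Ω.
Step 5 — Source phasor: V = 240∠169.6° V = -236.1 + j43.32 V.
Step 6 — Ohm's law: I = V / Z_total = (-236.1 + j43.32) / (0.1972 + j6.729) = 5.406 + j35.24 A.
Step 7 — Convert to polar: |I| = 35.65 A, ∠I = 81.3°.

I = 35.65∠81.3° A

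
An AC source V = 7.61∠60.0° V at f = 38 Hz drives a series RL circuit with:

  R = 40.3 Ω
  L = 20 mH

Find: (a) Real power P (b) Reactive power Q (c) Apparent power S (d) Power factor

Step 1 — Angular frequency: ω = 2π·f = 2π·38 = 238.8 rad/s.
Step 2 — Component impedances:
  R: Z = R = 40.3 Ω
  L: Z = jωL = j·238.8·0.02 = 0 + j4.775 Ω
Step 3 — Series combination: Z_total = R + L = 40.3 + j4.775 Ω = 40.58∠6.8° Ω.
Step 4 — Source phasor: V = 7.61∠60.0° V = 3.805 + j6.59 V.
Step 5 — Current: I = V / Z = 0.1122 + j0.1502 A = 0.1875∠53.2° A.
Step 6 — Complex power: S = V·I* = 1.417 + j0.1679 VA.
Step 7 — Real power: P = Re(S) = 1.417 W.
Step 8 — Reactive power: Q = Im(S) = 0.1679 VAR.
Step 9 — Apparent power: |S| = 1.427 VA.
Step 10 — Power factor: PF = P/|S| = 0.9931 (lagging).

(a) P = 1.417 W  (b) Q = 0.1679 VAR  (c) S = 1.427 VA  (d) PF = 0.9931 (lagging)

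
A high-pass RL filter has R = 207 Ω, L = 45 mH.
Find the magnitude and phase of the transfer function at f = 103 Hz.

Step 1 — Angular frequency: ω = 2π·103 = 647.2 rad/s.
Step 2 — Transfer function: H(jω) = jωL/(R + jωL).
Step 3 — Numerator jωL = j·29.12; denominator R + jωL = 207 + j29.12.
Step 4 — H = 0.01941 + j0.138.
Step 5 — Magnitude: |H| = 0.1393 (-17.1 dB); phase: φ = 82.0°.

|H| = 0.1393 (-17.1 dB), φ = 82.0°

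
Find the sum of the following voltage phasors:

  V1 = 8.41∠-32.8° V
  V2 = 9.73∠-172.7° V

Step 1 — Convert each phasor to rectangular form:
  V1 = 8.41·(cos(-32.8°) + j·sin(-32.8°)) = 7.069 - j4.556 V
  V2 = 9.73·(cos(-172.7°) + j·sin(-172.7°)) = -9.651 - j1.236 V
Step 2 — Sum components: V_total = -2.582 - j5.792 V.
Step 3 — Convert to polar: |V_total| = 6.342 V, ∠V_total = -114.0°.

V_total = 6.342∠-114.0° V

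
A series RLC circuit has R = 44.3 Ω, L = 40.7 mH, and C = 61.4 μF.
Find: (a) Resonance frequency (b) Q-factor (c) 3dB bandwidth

Step 1 — Resonance condition Im(Z)=0 gives ω₀ = 1/√(LC).
Step 2 — ω₀ = 1/√(0.0407·6.14e-05) = 632.6 rad/s.
Step 3 — f₀ = ω₀/(2π) = 100.7 Hz.
Step 4 — Series Q: Q = ω₀L/R = 632.6·0.0407/44.3 = 0.5812.
Step 5 — 3dB bandwidth: Δω = ω₀/Q = 1088 rad/s; BW = Δω/(2π) = 173.2 Hz.

(a) f₀ = 100.7 Hz  (b) Q = 0.5812  (c) BW = 173.2 Hz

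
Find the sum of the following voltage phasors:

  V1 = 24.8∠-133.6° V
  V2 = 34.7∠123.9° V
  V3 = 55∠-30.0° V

Step 1 — Convert each phasor to rectangular form:
  V1 = 24.8·(cos(-133.6°) + j·sin(-133.6°)) = -17.1 - j17.96 V
  V2 = 34.7·(cos(123.9°) + j·sin(123.9°)) = -19.35 + j28.8 V
  V3 = 55·(cos(-30.0°) + j·sin(-30.0°)) = 47.63 - j27.5 V
Step 2 — Sum components: V_total = 11.18 - j16.66 V.
Step 3 — Convert to polar: |V_total| = 20.06 V, ∠V_total = -56.1°.

V_total = 20.06∠-56.1° V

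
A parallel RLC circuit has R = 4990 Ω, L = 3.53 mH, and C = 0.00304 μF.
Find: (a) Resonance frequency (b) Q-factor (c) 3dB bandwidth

Step 1 — Resonance: ω₀ = 1/√(LC) = 1/√(0.00353·3.04e-09) = 3.053e+05 rad/s.
Step 2 — f₀ = ω₀/(2π) = 4.858e+04 Hz.
Step 3 — Parallel Q: Q = R/(ω₀L) = 4990/(3.053e+05·0.00353) = 4.631.
Step 4 — Bandwidth: Δω = ω₀/Q = 6.592e+04 rad/s; BW = Δω/(2π) = 1.049e+04 Hz.

(a) f₀ = 4.858e+04 Hz  (b) Q = 4.631  (c) BW = 1.049e+04 Hz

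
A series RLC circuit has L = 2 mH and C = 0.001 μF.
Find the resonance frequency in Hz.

Step 1 — Resonance condition Im(Z)=0 gives ω₀ = 1/√(LC).
Step 2 — ω₀ = 1/√(0.002·1e-09) = 7.071e+05 rad/s.
Step 3 — f₀ = ω₀/(2π) = 1.125e+05 Hz.

f₀ = 1.125e+05 Hz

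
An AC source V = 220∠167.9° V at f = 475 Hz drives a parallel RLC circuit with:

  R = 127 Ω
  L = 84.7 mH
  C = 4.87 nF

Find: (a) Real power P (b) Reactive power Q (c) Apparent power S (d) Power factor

Step 1 — Angular frequency: ω = 2π·f = 2π·475 = 2985 rad/s.
Step 2 — Component impedances:
  R: Z = R = 127 Ω
  L: Z = jωL = j·2985·0.0847 = 0 + j252.8 Ω
  C: Z = 1/(jωC) = -j/(ω·C) = 0 - j6.88e+04 Ω
Step 3 — Parallel combination: 1/Z_total = 1/R + 1/L + 1/C; Z_total = 101.6 + j50.83 Ω = 113.6∠26.6° Ω.
Step 4 — Source phasor: V = 220∠167.9° V = -215.1 + j46.12 V.
Step 5 — Current: I = V / Z = -1.512 + j1.211 A = 1.937∠141.3° A.
Step 6 — Complex power: S = V·I* = 381.1 + j190.8 VA.
Step 7 — Real power: P = Re(S) = 381.1 W.
Step 8 — Reactive power: Q = Im(S) = 190.8 VAR.
Step 9 — Apparent power: |S| = 426.2 VA.
Step 10 — Power factor: PF = P/|S| = 0.8942 (lagging).

(a) P = 381.1 W  (b) Q = 190.8 VAR  (c) S = 426.2 VA  (d) PF = 0.8942 (lagging)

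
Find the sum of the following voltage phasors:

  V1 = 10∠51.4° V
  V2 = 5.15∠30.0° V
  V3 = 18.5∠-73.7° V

Step 1 — Convert each phasor to rectangular form:
  V1 = 10·(cos(51.4°) + j·sin(51.4°)) = 6.239 + j7.815 V
  V2 = 5.15·(cos(30.0°) + j·sin(30.0°)) = 4.46 + j2.575 V
  V3 = 18.5·(cos(-73.7°) + j·sin(-73.7°)) = 5.192 - j17.76 V
Step 2 — Sum components: V_total = 15.89 - j7.366 V.
Step 3 — Convert to polar: |V_total| = 17.52 V, ∠V_total = -24.9°.

V_total = 17.52∠-24.9° V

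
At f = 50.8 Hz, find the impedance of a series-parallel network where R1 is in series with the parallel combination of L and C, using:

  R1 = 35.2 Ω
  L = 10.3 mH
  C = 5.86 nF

Step 1 — Angular frequency: ω = 2π·f = 2π·50.8 = 319.2 rad/s.
Step 2 — Component impedances:
  R1: Z = R = 35.2 Ω
  L: Z = jωL = j·319.2·0.0103 = 0 + j3.288 Ω
  C: Z = 1/(jωC) = -j/(ω·C) = 0 - j5.346e+05 Ω
Step 3 — Parallel branch: L || C = 1/(1/L + 1/C) = 0 + j3.288 Ω.
Step 4 — Series with R1: Z_total = R1 + (L || C) = 35.2 + j3.288 Ω = 35.35∠5.3° Ω.

Z = 35.2 + j3.288 Ω = 35.35∠5.3° Ω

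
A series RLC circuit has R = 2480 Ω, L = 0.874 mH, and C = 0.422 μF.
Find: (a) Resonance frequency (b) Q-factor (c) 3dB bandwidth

Step 1 — Resonance condition Im(Z)=0 gives ω₀ = 1/√(LC).
Step 2 — ω₀ = 1/√(0.000874·4.22e-07) = 5.207e+04 rad/s.
Step 3 — f₀ = ω₀/(2π) = 8287 Hz.
Step 4 — Series Q: Q = ω₀L/R = 5.207e+04·0.000874/2480 = 0.01835.
Step 5 — 3dB bandwidth: Δω = ω₀/Q = 2.838e+06 rad/s; BW = Δω/(2π) = 4.516e+05 Hz.

(a) f₀ = 8287 Hz  (b) Q = 0.01835  (c) BW = 4.516e+05 Hz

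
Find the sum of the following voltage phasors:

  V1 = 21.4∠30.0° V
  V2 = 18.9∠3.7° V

Step 1 — Convert each phasor to rectangular form:
  V1 = 21.4·(cos(30.0°) + j·sin(30.0°)) = 18.53 + j10.7 V
  V2 = 18.9·(cos(3.7°) + j·sin(3.7°)) = 18.86 + j1.22 V
Step 2 — Sum components: V_total = 37.39 + j11.92 V.
Step 3 — Convert to polar: |V_total| = 39.25 V, ∠V_total = 17.7°.

V_total = 39.25∠17.7° V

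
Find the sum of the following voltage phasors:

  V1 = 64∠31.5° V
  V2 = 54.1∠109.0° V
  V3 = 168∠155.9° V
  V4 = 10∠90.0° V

Step 1 — Convert each phasor to rectangular form:
  V1 = 64·(cos(31.5°) + j·sin(31.5°)) = 54.57 + j33.44 V
  V2 = 54.1·(cos(109.0°) + j·sin(109.0°)) = -17.61 + j51.15 V
  V3 = 168·(cos(155.9°) + j·sin(155.9°)) = -153.4 + j68.6 V
  V4 = 10·(cos(90.0°) + j·sin(90.0°)) = 0 + j10 V
Step 2 — Sum components: V_total = -116.4 + j163.2 V.
Step 3 — Convert to polar: |V_total| = 200.5 V, ∠V_total = 125.5°.

V_total = 200.5∠125.5° V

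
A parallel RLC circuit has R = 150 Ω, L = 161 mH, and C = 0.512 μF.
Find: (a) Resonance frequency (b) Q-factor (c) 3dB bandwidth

Step 1 — Resonance: ω₀ = 1/√(LC) = 1/√(0.161·5.12e-07) = 3483 rad/s.
Step 2 — f₀ = ω₀/(2π) = 554.3 Hz.
Step 3 — Parallel Q: Q = R/(ω₀L) = 150/(3483·0.161) = 0.2675.
Step 4 — Bandwidth: Δω = ω₀/Q = 1.302e+04 rad/s; BW = Δω/(2π) = 2072 Hz.

(a) f₀ = 554.3 Hz  (b) Q = 0.2675  (c) BW = 2072 Hz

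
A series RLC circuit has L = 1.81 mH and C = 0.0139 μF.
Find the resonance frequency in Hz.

Step 1 — Resonance condition Im(Z)=0 gives ω₀ = 1/√(LC).
Step 2 — ω₀ = 1/√(0.00181·1.39e-08) = 1.994e+05 rad/s.
Step 3 — f₀ = ω₀/(2π) = 3.173e+04 Hz.

f₀ = 3.173e+04 Hz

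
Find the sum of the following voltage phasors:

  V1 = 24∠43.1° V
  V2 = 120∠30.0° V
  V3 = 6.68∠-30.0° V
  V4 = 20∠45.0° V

Step 1 — Convert each phasor to rectangular form:
  V1 = 24·(cos(43.1°) + j·sin(43.1°)) = 17.52 + j16.4 V
  V2 = 120·(cos(30.0°) + j·sin(30.0°)) = 103.9 + j60 V
  V3 = 6.68·(cos(-30.0°) + j·sin(-30.0°)) = 5.785 - j3.34 V
  V4 = 20·(cos(45.0°) + j·sin(45.0°)) = 14.14 + j14.14 V
Step 2 — Sum components: V_total = 141.4 + j87.2 V.
Step 3 — Convert to polar: |V_total| = 166.1 V, ∠V_total = 31.7°.

V_total = 166.1∠31.7° V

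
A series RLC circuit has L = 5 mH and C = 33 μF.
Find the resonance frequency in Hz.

Step 1 — Resonance condition Im(Z)=0 gives ω₀ = 1/√(LC).
Step 2 — ω₀ = 1/√(0.005·3.3e-05) = 2462 rad/s.
Step 3 — f₀ = ω₀/(2π) = 391.8 Hz.

f₀ = 391.8 Hz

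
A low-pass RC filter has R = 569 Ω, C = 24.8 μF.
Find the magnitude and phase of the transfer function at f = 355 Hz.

Step 1 — Angular frequency: ω = 2π·355 = 2231 rad/s.
Step 2 — Transfer function: H(jω) = 1/(1 + jωRC).
Step 3 — Denominator: 1 + jωRC = 1 + j·2231·569·2.48e-05 = 1 + j31.48.
Step 4 — H = 0.001008 - j0.03174.
Step 5 — Magnitude: |H| = 0.03175 (-30.0 dB); phase: φ = -88.2°.

|H| = 0.03175 (-30.0 dB), φ = -88.2°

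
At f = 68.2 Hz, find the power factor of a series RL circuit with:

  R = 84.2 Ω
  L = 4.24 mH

Step 1 — Angular frequency: ω = 2π·f = 2π·68.2 = 428.5 rad/s.
Step 2 — Component impedances:
  R: Z = R = 84.2 Ω
  L: Z = jωL = j·428.5·0.00424 = 0 + j1.817 Ω
Step 3 — Series combination: Z_total = R + L = 84.2 + j1.817 Ω = 84.22∠1.2° Ω.
Step 4 — Power factor: PF = cos(φ) = Re(Z)/|Z| = 84.2/84.22 = 0.9998.
Step 5 — Type: Im(Z) = 1.817 ⇒ lagging (phase φ = 1.2°).

PF = 0.9998 (lagging, φ = 1.2°)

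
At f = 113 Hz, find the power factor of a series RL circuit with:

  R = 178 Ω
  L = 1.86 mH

Step 1 — Angular frequency: ω = 2π·f = 2π·113 = 710 rad/s.
Step 2 — Component impedances:
  R: Z = R = 178 Ω
  L: Z = jωL = j·710·0.00186 = 0 + j1.321 Ω
Step 3 — Series combination: Z_total = R + L = 178 + j1.321 Ω = 178∠0.4° Ω.
Step 4 — Power factor: PF = cos(φ) = Re(Z)/|Z| = 178/178 = 1.
Step 5 — Type: Im(Z) = 1.321 ⇒ lagging (phase φ = 0.4°).

PF = 1 (lagging, φ = 0.4°)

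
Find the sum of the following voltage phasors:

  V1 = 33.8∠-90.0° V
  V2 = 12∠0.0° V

Step 1 — Convert each phasor to rectangular form:
  V1 = 33.8·(cos(-90.0°) + j·sin(-90.0°)) = 0 - j33.8 V
  V2 = 12·(cos(0.0°) + j·sin(0.0°)) = 12 V
Step 2 — Sum components: V_total = 12 - j33.8 V.
Step 3 — Convert to polar: |V_total| = 35.87 V, ∠V_total = -70.5°.

V_total = 35.87∠-70.5° V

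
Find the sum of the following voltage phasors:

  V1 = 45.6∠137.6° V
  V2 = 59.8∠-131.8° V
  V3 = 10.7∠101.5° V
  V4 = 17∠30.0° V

Step 1 — Convert each phasor to rectangular form:
  V1 = 45.6·(cos(137.6°) + j·sin(137.6°)) = -33.67 + j30.75 V
  V2 = 59.8·(cos(-131.8°) + j·sin(-131.8°)) = -39.86 - j44.58 V
  V3 = 10.7·(cos(101.5°) + j·sin(101.5°)) = -2.133 + j10.49 V
  V4 = 17·(cos(30.0°) + j·sin(30.0°)) = 14.72 + j8.5 V
Step 2 — Sum components: V_total = -60.94 + j5.154 V.
Step 3 — Convert to polar: |V_total| = 61.16 V, ∠V_total = 175.2°.

V_total = 61.16∠175.2° V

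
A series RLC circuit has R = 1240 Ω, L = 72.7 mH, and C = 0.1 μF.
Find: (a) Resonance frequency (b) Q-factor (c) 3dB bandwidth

Step 1 — Resonance: ω₀ = 1/√(LC) = 1/√(0.0727·1e-07) = 1.173e+04 rad/s.
Step 2 — f₀ = ω₀/(2π) = 1867 Hz.
Step 3 — Series Q: Q = ω₀L/R = 1.173e+04·0.0727/1240 = 0.6876.
Step 4 — Bandwidth: Δω = ω₀/Q = 1.706e+04 rad/s; BW = Δω/(2π) = 2715 Hz.

(a) f₀ = 1867 Hz  (b) Q = 0.6876  (c) BW = 2715 Hz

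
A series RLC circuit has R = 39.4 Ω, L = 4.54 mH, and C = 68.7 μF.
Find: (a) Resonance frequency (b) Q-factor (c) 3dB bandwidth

Step 1 — Resonance: ω₀ = 1/√(LC) = 1/√(0.00454·6.87e-05) = 1791 rad/s.
Step 2 — f₀ = ω₀/(2π) = 285 Hz.
Step 3 — Series Q: Q = ω₀L/R = 1791·0.00454/39.4 = 0.2063.
Step 4 — Bandwidth: Δω = ω₀/Q = 8678 rad/s; BW = Δω/(2π) = 1381 Hz.

(a) f₀ = 285 Hz  (b) Q = 0.2063  (c) BW = 1381 Hz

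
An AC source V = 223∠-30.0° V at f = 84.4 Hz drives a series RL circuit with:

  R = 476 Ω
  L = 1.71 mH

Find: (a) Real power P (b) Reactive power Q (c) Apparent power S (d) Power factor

Step 1 — Angular frequency: ω = 2π·f = 2π·84.4 = 530.3 rad/s.
Step 2 — Component impedances:
  R: Z = R = 476 Ω
  L: Z = jωL = j·530.3·0.00171 = 0 + j0.9068 Ω
Step 3 — Series combination: Z_total = R + L = 476 + j0.9068 Ω = 476∠0.1° Ω.
Step 4 — Source phasor: V = 223∠-30.0° V = 193.1 - j111.5 V.
Step 5 — Current: I = V / Z = 0.4053 - j0.235 A = 0.4685∠-30.1° A.
Step 6 — Complex power: S = V·I* = 104.5 + j0.199 VA.
Step 7 — Real power: P = Re(S) = 104.5 W.
Step 8 — Reactive power: Q = Im(S) = 0.199 VAR.
Step 9 — Apparent power: |S| = 104.5 VA.
Step 10 — Power factor: PF = P/|S| = 1 (lagging).

(a) P = 104.5 W  (b) Q = 0.199 VAR  (c) S = 104.5 VA  (d) PF = 1 (lagging)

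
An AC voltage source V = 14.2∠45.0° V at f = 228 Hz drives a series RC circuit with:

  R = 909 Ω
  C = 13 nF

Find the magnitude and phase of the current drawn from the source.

Step 1 — Angular frequency: ω = 2π·f = 2π·228 = 1433 rad/s.
Step 2 — Component impedances:
  R: Z = R = 909 Ω
  C: Z = 1/(jωC) = -j/(ω·C) = 0 - j5.37e+04 Ω
Step 3 — Series combination: Z_total = R + C = 909 - j5.37e+04 Ω = 5.37e+04∠-89.0° Ω.
Step 4 — Source phasor: V = 14.2∠45.0° V = 10.04 + j10.04 V.
Step 5 — Ohm's law: I = V / Z_total = (10.04 + j10.04) / (909 - j5.37e+04) = -0.0001838 + j0.0001901 A.
Step 6 — Convert to polar: |I| = 0.0002644 A, ∠I = 134.0°.

I = 0.0002644∠134.0° A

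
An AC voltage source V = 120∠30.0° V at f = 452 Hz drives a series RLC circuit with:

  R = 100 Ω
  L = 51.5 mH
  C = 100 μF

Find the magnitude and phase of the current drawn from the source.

Step 1 — Angular frequency: ω = 2π·f = 2π·452 = 2840 rad/s.
Step 2 — Component impedances:
  R: Z = R = 100 Ω
  L: Z = jωL = j·2840·0.0515 = 0 + j146.3 Ω
  C: Z = 1/(jωC) = -j/(ω·C) = 0 - j3.521 Ω
Step 3 — Series combination: Z_total = R + L + C = 100 + j142.7 Ω = 174.3∠55.0° Ω.
Step 4 — Source phasor: V = 120∠30.0° V = 103.9 + j60 V.
Step 5 — Ohm's law: I = V / Z_total = (103.9 + j60) / (100 + j142.7) = 0.6241 - j0.2908 A.
Step 6 — Convert to polar: |I| = 0.6885 A, ∠I = -25.0°.

I = 0.6885∠-25.0° A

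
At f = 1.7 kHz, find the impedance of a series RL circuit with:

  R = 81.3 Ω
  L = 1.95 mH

Step 1 — Angular frequency: ω = 2π·f = 2π·1700 = 1.068e+04 rad/s.
Step 2 — Component impedances:
  R: Z = R = 81.3 Ω
  L: Z = jωL = j·1.068e+04·0.00195 = 0 + j20.83 Ω
Step 3 — Series combination: Z_total = R + L = 81.3 + j20.83 Ω = 83.93∠14.4° Ω.

Z = 81.3 + j20.83 Ω = 83.93∠14.4° Ω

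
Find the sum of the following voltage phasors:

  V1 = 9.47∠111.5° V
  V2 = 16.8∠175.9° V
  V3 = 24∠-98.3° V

Step 1 — Convert each phasor to rectangular form:
  V1 = 9.47·(cos(111.5°) + j·sin(111.5°)) = -3.471 + j8.811 V
  V2 = 16.8·(cos(175.9°) + j·sin(175.9°)) = -16.76 + j1.201 V
  V3 = 24·(cos(-98.3°) + j·sin(-98.3°)) = -3.465 - j23.75 V
Step 2 — Sum components: V_total = -23.69 - j13.74 V.
Step 3 — Convert to polar: |V_total| = 27.39 V, ∠V_total = -149.9°.

V_total = 27.39∠-149.9° V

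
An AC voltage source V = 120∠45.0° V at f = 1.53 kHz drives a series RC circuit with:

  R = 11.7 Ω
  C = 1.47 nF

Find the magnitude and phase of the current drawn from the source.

Step 1 — Angular frequency: ω = 2π·f = 2π·1530 = 9613 rad/s.
Step 2 — Component impedances:
  R: Z = R = 11.7 Ω
  C: Z = 1/(jωC) = -j/(ω·C) = 0 - j7.076e+04 Ω
Step 3 — Series combination: Z_total = R + C = 11.7 - j7.076e+04 Ω = 7.076e+04∠-90.0° Ω.
Step 4 — Source phasor: V = 120∠45.0° V = 84.85 + j84.85 V.
Step 5 — Ohm's law: I = V / Z_total = (84.85 + j84.85) / (11.7 - j7.076e+04) = -0.001199 + j0.001199 A.
Step 6 — Convert to polar: |I| = 0.001696 A, ∠I = 135.0°.

I = 0.001696∠135.0° A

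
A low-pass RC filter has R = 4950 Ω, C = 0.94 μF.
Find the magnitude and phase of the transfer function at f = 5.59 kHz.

Step 1 — Angular frequency: ω = 2π·5590 = 3.512e+04 rad/s.
Step 2 — Transfer function: H(jω) = 1/(1 + jωRC).
Step 3 — Denominator: 1 + jωRC = 1 + j·3.512e+04·4950·9.4e-07 = 1 + j163.4.
Step 4 — H = 3.744e-05 - j0.006119.
Step 5 — Magnitude: |H| = 0.006119 (-44.3 dB); phase: φ = -89.6°.

|H| = 0.006119 (-44.3 dB), φ = -89.6°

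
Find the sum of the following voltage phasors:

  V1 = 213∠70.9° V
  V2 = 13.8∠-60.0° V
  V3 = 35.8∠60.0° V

Step 1 — Convert each phasor to rectangular form:
  V1 = 213·(cos(70.9°) + j·sin(70.9°)) = 69.7 + j201.3 V
  V2 = 13.8·(cos(-60.0°) + j·sin(-60.0°)) = 6.9 - j11.95 V
  V3 = 35.8·(cos(60.0°) + j·sin(60.0°)) = 17.9 + j31 V
Step 2 — Sum components: V_total = 94.5 + j220.3 V.
Step 3 — Convert to polar: |V_total| = 239.7 V, ∠V_total = 66.8°.

V_total = 239.7∠66.8° V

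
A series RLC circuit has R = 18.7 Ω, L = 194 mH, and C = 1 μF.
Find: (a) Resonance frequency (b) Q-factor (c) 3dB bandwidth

Step 1 — Resonance condition Im(Z)=0 gives ω₀ = 1/√(LC).
Step 2 — ω₀ = 1/√(0.194·1e-06) = 2270 rad/s.
Step 3 — f₀ = ω₀/(2π) = 361.3 Hz.
Step 4 — Series Q: Q = ω₀L/R = 2270·0.194/18.7 = 23.55.
Step 5 — 3dB bandwidth: Δω = ω₀/Q = 96.39 rad/s; BW = Δω/(2π) = 15.34 Hz.

(a) f₀ = 361.3 Hz  (b) Q = 23.55  (c) BW = 15.34 Hz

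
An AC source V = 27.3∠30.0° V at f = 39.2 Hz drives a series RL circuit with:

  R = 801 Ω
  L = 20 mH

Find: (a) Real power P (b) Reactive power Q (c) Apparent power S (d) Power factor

Step 1 — Angular frequency: ω = 2π·f = 2π·39.2 = 246.3 rad/s.
Step 2 — Component impedances:
  R: Z = R = 801 Ω
  L: Z = jωL = j·246.3·0.02 = 0 + j4.926 Ω
Step 3 — Series combination: Z_total = R + L = 801 + j4.926 Ω = 801∠0.4° Ω.
Step 4 — Source phasor: V = 27.3∠30.0° V = 23.64 + j13.65 V.
Step 5 — Current: I = V / Z = 0.02962 + j0.01686 A = 0.03408∠29.6° A.
Step 6 — Complex power: S = V·I* = 0.9304 + j0.005722 VA.
Step 7 — Real power: P = Re(S) = 0.9304 W.
Step 8 — Reactive power: Q = Im(S) = 0.005722 VAR.
Step 9 — Apparent power: |S| = 0.9304 VA.
Step 10 — Power factor: PF = P/|S| = 1 (lagging).

(a) P = 0.9304 W  (b) Q = 0.005722 VAR  (c) S = 0.9304 VA  (d) PF = 1 (lagging)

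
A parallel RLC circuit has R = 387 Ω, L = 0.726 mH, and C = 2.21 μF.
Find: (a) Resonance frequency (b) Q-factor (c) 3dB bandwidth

Step 1 — Resonance: ω₀ = 1/√(LC) = 1/√(0.000726·2.21e-06) = 2.497e+04 rad/s.
Step 2 — f₀ = ω₀/(2π) = 3973 Hz.
Step 3 — Parallel Q: Q = R/(ω₀L) = 387/(2.497e+04·0.000726) = 21.35.
Step 4 — Bandwidth: Δω = ω₀/Q = 1169 rad/s; BW = Δω/(2π) = 186.1 Hz.

(a) f₀ = 3973 Hz  (b) Q = 21.35  (c) BW = 186.1 Hz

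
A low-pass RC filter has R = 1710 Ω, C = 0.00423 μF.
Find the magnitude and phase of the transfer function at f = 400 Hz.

Step 1 — Angular frequency: ω = 2π·400 = 2513 rad/s.
Step 2 — Transfer function: H(jω) = 1/(1 + jωRC).
Step 3 — Denominator: 1 + jωRC = 1 + j·2513·1710·4.23e-09 = 1 + j0.01818.
Step 4 — H = 0.9997 - j0.01817.
Step 5 — Magnitude: |H| = 0.9998 (-0.0 dB); phase: φ = -1.0°.

|H| = 0.9998 (-0.0 dB), φ = -1.0°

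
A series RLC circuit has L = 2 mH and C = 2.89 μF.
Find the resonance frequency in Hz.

Step 1 — Resonance condition Im(Z)=0 gives ω₀ = 1/√(LC).
Step 2 — ω₀ = 1/√(0.002·2.89e-06) = 1.315e+04 rad/s.
Step 3 — f₀ = ω₀/(2π) = 2093 Hz.

f₀ = 2093 Hz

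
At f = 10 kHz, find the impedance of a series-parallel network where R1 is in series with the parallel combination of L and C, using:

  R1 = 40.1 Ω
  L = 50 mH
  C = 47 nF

Step 1 — Angular frequency: ω = 2π·f = 2π·1e+04 = 6.283e+04 rad/s.
Step 2 — Component impedances:
  R1: Z = R = 40.1 Ω
  L: Z = jωL = j·6.283e+04·0.05 = 0 + j3142 Ω
  C: Z = 1/(jωC) = -j/(ω·C) = 0 - j338.6 Ω
Step 3 — Parallel branch: L || C = 1/(1/L + 1/C) = 0 - j379.5 Ω.
Step 4 — Series with R1: Z_total = R1 + (L || C) = 40.1 - j379.5 Ω = 381.6∠-84.0° Ω.

Z = 40.1 - j379.5 Ω = 381.6∠-84.0° Ω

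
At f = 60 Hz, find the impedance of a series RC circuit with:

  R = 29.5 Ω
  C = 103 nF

Step 1 — Angular frequency: ω = 2π·f = 2π·60 = 377 rad/s.
Step 2 — Component impedances:
  R: Z = R = 29.5 Ω
  C: Z = 1/(jωC) = -j/(ω·C) = 0 - j2.575e+04 Ω
Step 3 — Series combination: Z_total = R + C = 29.5 - j2.575e+04 Ω = 2.575e+04∠-89.9° Ω.

Z = 29.5 - j2.575e+04 Ω = 2.575e+04∠-89.9° Ω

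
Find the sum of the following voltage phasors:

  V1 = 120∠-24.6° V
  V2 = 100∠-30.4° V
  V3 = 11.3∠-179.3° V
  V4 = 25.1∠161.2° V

Step 1 — Convert each phasor to rectangular form:
  V1 = 120·(cos(-24.6°) + j·sin(-24.6°)) = 109.1 - j49.95 V
  V2 = 100·(cos(-30.4°) + j·sin(-30.4°)) = 86.25 - j50.6 V
  V3 = 11.3·(cos(-179.3°) + j·sin(-179.3°)) = -11.3 - j0.1381 V
  V4 = 25.1·(cos(161.2°) + j·sin(161.2°)) = -23.76 + j8.089 V
Step 2 — Sum components: V_total = 160.3 - j92.61 V.
Step 3 — Convert to polar: |V_total| = 185.1 V, ∠V_total = -30.0°.

V_total = 185.1∠-30.0° V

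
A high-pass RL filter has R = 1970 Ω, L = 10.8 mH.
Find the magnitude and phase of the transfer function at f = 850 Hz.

Step 1 — Angular frequency: ω = 2π·850 = 5341 rad/s.
Step 2 — Transfer function: H(jω) = jωL/(R + jωL).
Step 3 — Numerator jωL = j·57.68; denominator R + jωL = 1970 + j57.68.
Step 4 — H = 0.0008565 + j0.02925.
Step 5 — Magnitude: |H| = 0.02927 (-30.7 dB); phase: φ = 88.3°.

|H| = 0.02927 (-30.7 dB), φ = 88.3°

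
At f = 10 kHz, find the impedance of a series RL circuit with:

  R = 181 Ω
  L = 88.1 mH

Step 1 — Angular frequency: ω = 2π·f = 2π·1e+04 = 6.283e+04 rad/s.
Step 2 — Component impedances:
  R: Z = R = 181 Ω
  L: Z = jωL = j·6.283e+04·0.0881 = 0 + j5535 Ω
Step 3 — Series combination: Z_total = R + L = 181 + j5535 Ω = 5538∠88.1° Ω.

Z = 181 + j5535 Ω = 5538∠88.1° Ω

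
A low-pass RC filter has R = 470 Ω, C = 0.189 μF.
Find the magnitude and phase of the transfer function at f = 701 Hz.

Step 1 — Angular frequency: ω = 2π·701 = 4405 rad/s.
Step 2 — Transfer function: H(jω) = 1/(1 + jωRC).
Step 3 — Denominator: 1 + jωRC = 1 + j·4405·470·1.89e-07 = 1 + j0.3913.
Step 4 — H = 0.8672 - j0.3393.
Step 5 — Magnitude: |H| = 0.9313 (-0.6 dB); phase: φ = -21.4°.

|H| = 0.9313 (-0.6 dB), φ = -21.4°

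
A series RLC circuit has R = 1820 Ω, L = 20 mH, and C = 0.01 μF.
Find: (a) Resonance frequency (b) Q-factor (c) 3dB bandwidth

Step 1 — Resonance: ω₀ = 1/√(LC) = 1/√(0.02·1e-08) = 7.071e+04 rad/s.
Step 2 — f₀ = ω₀/(2π) = 1.125e+04 Hz.
Step 3 — Series Q: Q = ω₀L/R = 7.071e+04·0.02/1820 = 0.777.
Step 4 — Bandwidth: Δω = ω₀/Q = 9.1e+04 rad/s; BW = Δω/(2π) = 1.448e+04 Hz.

(a) f₀ = 1.125e+04 Hz  (b) Q = 0.777  (c) BW = 1.448e+04 Hz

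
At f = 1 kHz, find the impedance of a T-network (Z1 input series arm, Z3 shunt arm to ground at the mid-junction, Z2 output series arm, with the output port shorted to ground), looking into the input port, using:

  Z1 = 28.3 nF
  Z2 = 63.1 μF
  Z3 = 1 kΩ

Step 1 — Angular frequency: ω = 2π·f = 2π·1000 = 6283 rad/s.
Step 2 — Component impedances:
  Z1: Z = 1/(jωC) = -j/(ω·C) = 0 - j5624 Ω
  Z2: Z = 1/(jωC) = -j/(ω·C) = 0 - j2.522 Ω
  Z3: Z = R = 1000 Ω
Step 3 — With the output port shorted to ground, the output series arm Z2 runs from the junction to ground; the shunt arm Z3 also runs from the junction to ground. They appear in parallel: Z3 || Z2 = 0.006362 - j2.522 Ω.
Step 4 — Series with input arm Z1: Z_in = Z1 + (Z3 || Z2) = 0.006362 - j5626 Ω = 5626∠-90.0° Ω.

Z = 0.006362 - j5626 Ω = 5626∠-90.0° Ω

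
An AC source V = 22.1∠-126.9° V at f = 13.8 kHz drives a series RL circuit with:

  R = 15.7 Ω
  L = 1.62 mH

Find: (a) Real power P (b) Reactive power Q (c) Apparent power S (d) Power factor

Step 1 — Angular frequency: ω = 2π·f = 2π·1.38e+04 = 8.671e+04 rad/s.
Step 2 — Component impedances:
  R: Z = R = 15.7 Ω
  L: Z = jωL = j·8.671e+04·0.00162 = 0 + j140.5 Ω
Step 3 — Series combination: Z_total = R + L = 15.7 + j140.5 Ω = 141.3∠83.6° Ω.
Step 4 — Source phasor: V = 22.1∠-126.9° V = -13.27 - j17.67 V.
Step 5 — Current: I = V / Z = -0.1347 + j0.07941 A = 0.1564∠149.5° A.
Step 6 — Complex power: S = V·I* = 0.3838 + j3.434 VA.
Step 7 — Real power: P = Re(S) = 0.3838 W.
Step 8 — Reactive power: Q = Im(S) = 3.434 VAR.
Step 9 — Apparent power: |S| = 3.456 VA.
Step 10 — Power factor: PF = P/|S| = 0.1111 (lagging).

(a) P = 0.3838 W  (b) Q = 3.434 VAR  (c) S = 3.456 VA  (d) PF = 0.1111 (lagging)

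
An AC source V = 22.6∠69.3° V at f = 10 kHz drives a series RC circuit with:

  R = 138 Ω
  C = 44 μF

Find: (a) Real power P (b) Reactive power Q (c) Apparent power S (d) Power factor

Step 1 — Angular frequency: ω = 2π·f = 2π·1e+04 = 6.283e+04 rad/s.
Step 2 — Component impedances:
  R: Z = R = 138 Ω
  C: Z = 1/(jωC) = -j/(ω·C) = 0 - j0.3617 Ω
Step 3 — Series combination: Z_total = R + C = 138 - j0.3617 Ω = 138∠-0.2° Ω.
Step 4 — Source phasor: V = 22.6∠69.3° V = 7.989 + j21.14 V.
Step 5 — Current: I = V / Z = 0.05749 + j0.1533 A = 0.1638∠69.5° A.
Step 6 — Complex power: S = V·I* = 3.701 - j0.009701 VA.
Step 7 — Real power: P = Re(S) = 3.701 W.
Step 8 — Reactive power: Q = Im(S) = -0.009701 VAR.
Step 9 — Apparent power: |S| = 3.701 VA.
Step 10 — Power factor: PF = P/|S| = 1 (leading).

(a) P = 3.701 W  (b) Q = -0.009701 VAR  (c) S = 3.701 VA  (d) PF = 1 (leading)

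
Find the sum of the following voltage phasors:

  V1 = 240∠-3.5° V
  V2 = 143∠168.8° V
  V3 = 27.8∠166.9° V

Step 1 — Convert each phasor to rectangular form:
  V1 = 240·(cos(-3.5°) + j·sin(-3.5°)) = 239.6 - j14.65 V
  V2 = 143·(cos(168.8°) + j·sin(168.8°)) = -140.3 + j27.78 V
  V3 = 27.8·(cos(166.9°) + j·sin(166.9°)) = -27.08 + j6.301 V
Step 2 — Sum components: V_total = 72.2 + j19.42 V.
Step 3 — Convert to polar: |V_total| = 74.77 V, ∠V_total = 15.1°.

V_total = 74.77∠15.1° V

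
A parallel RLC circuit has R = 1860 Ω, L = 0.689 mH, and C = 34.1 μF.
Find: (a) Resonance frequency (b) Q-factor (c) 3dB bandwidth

Step 1 — Resonance: ω₀ = 1/√(LC) = 1/√(0.000689·3.41e-05) = 6524 rad/s.
Step 2 — f₀ = ω₀/(2π) = 1038 Hz.
Step 3 — Parallel Q: Q = R/(ω₀L) = 1860/(6524·0.000689) = 413.8.
Step 4 — Bandwidth: Δω = ω₀/Q = 15.77 rad/s; BW = Δω/(2π) = 2.509 Hz.

(a) f₀ = 1038 Hz  (b) Q = 413.8  (c) BW = 2.509 Hz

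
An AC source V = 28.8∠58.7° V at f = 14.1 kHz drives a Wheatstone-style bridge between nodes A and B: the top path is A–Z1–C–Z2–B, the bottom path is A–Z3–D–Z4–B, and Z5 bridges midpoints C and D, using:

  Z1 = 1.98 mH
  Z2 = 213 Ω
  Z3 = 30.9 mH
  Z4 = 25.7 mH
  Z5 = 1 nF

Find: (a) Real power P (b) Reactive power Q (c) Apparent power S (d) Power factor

Step 1 — Angular frequency: ω = 2π·f = 2π·1.41e+04 = 8.859e+04 rad/s.
Step 2 — Component impedances:
  Z1: Z = jωL = j·8.859e+04·0.00198 = 0 + j175.4 Ω
  Z2: Z = R = 213 Ω
  Z3: Z = jωL = j·8.859e+04·0.0309 = 0 + j2738 Ω
  Z4: Z = jωL = j·8.859e+04·0.0257 = 0 + j2277 Ω
  Z5: Z = 1/(jωC) = -j/(ω·C) = 0 - j1.129e+04 Ω
Step 3 — Bridge requires nodal analysis (the Z5 bridge couples midpoints C and D, so the two paths cannot be reduced to a simple series/parallel combination). Setting node B to ground and injecting 1 A at node A, the 3-node admittance system at A, C, D solves to V_A = Z_AB = 196.8 + j176.8 Ω = 264.6∠41.9° Ω.
Step 4 — Source phasor: V = 28.8∠58.7° V = 14.96 + j24.61 V.
Step 5 — Current: I = V / Z = 0.1042 + j0.03139 A = 0.1088∠16.8° A.
Step 6 — Complex power: S = V·I* = 2.332 + j2.095 VA.
Step 7 — Real power: P = Re(S) = 2.332 W.
Step 8 — Reactive power: Q = Im(S) = 2.095 VAR.
Step 9 — Apparent power: |S| = 3.135 VA.
Step 10 — Power factor: PF = P/|S| = 0.7439 (lagging).

(a) P = 2.332 W  (b) Q = 2.095 VAR  (c) S = 3.135 VA  (d) PF = 0.7439 (lagging)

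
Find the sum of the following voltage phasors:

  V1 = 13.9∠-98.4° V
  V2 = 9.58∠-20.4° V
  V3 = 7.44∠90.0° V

Step 1 — Convert each phasor to rectangular form:
  V1 = 13.9·(cos(-98.4°) + j·sin(-98.4°)) = -2.031 - j13.75 V
  V2 = 9.58·(cos(-20.4°) + j·sin(-20.4°)) = 8.979 - j3.339 V
  V3 = 7.44·(cos(90.0°) + j·sin(90.0°)) = 0 + j7.44 V
Step 2 — Sum components: V_total = 6.949 - j9.65 V.
Step 3 — Convert to polar: |V_total| = 11.89 V, ∠V_total = -54.2°.

V_total = 11.89∠-54.2° V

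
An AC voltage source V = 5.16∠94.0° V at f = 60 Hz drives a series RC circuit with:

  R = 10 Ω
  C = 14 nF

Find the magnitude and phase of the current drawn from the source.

Step 1 — Angular frequency: ω = 2π·f = 2π·60 = 377 rad/s.
Step 2 — Component impedances:
  R: Z = R = 10 Ω
  C: Z = 1/(jωC) = -j/(ω·C) = 0 - j1.895e+05 Ω
Step 3 — Series combination: Z_total = R + C = 10 - j1.895e+05 Ω = 1.895e+05∠-90.0° Ω.
Step 4 — Source phasor: V = 5.16∠94.0° V = -0.3599 + j5.147 V.
Step 5 — Ohm's law: I = V / Z_total = (-0.3599 + j5.147) / (10 - j1.895e+05) = -2.717e-05 - j1.898e-06 A.
Step 6 — Convert to polar: |I| = 2.723e-05 A, ∠I = -176.0°.

I = 2.723e-05∠-176.0° A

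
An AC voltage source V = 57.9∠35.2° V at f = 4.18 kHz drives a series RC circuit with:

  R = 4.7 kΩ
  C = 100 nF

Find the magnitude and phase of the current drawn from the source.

Step 1 — Angular frequency: ω = 2π·f = 2π·4180 = 2.626e+04 rad/s.
Step 2 — Component impedances:
  R: Z = R = 4700 Ω
  C: Z = 1/(jωC) = -j/(ω·C) = 0 - j380.8 Ω
Step 3 — Series combination: Z_total = R + C = 4700 - j380.8 Ω = 4715∠-4.6° Ω.
Step 4 — Source phasor: V = 57.9∠35.2° V = 47.31 + j33.38 V.
Step 5 — Ohm's law: I = V / Z_total = (47.31 + j33.38) / (4700 - j380.8) = 0.009429 + j0.007865 A.
Step 6 — Convert to polar: |I| = 0.01228 A, ∠I = 39.8°.

I = 0.01228∠39.8° A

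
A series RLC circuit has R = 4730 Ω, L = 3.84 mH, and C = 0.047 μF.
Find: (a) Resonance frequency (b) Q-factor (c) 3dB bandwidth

Step 1 — Resonance: ω₀ = 1/√(LC) = 1/√(0.00384·4.7e-08) = 7.444e+04 rad/s.
Step 2 — f₀ = ω₀/(2π) = 1.185e+04 Hz.
Step 3 — Series Q: Q = ω₀L/R = 7.444e+04·0.00384/4730 = 0.06043.
Step 4 — Bandwidth: Δω = ω₀/Q = 1.232e+06 rad/s; BW = Δω/(2π) = 1.96e+05 Hz.

(a) f₀ = 1.185e+04 Hz  (b) Q = 0.06043  (c) BW = 1.96e+05 Hz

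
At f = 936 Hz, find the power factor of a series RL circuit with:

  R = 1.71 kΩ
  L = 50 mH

Step 1 — Angular frequency: ω = 2π·f = 2π·936 = 5881 rad/s.
Step 2 — Component impedances:
  R: Z = R = 1710 Ω
  L: Z = jωL = j·5881·0.05 = 0 + j294.1 Ω
Step 3 — Series combination: Z_total = R + L = 1710 + j294.1 Ω = 1735∠9.8° Ω.
Step 4 — Power factor: PF = cos(φ) = Re(Z)/|Z| = 1710/1735.1 = 0.9855.
Step 5 — Type: Im(Z) = 294.1 ⇒ lagging (phase φ = 9.8°).

PF = 0.9855 (lagging, φ = 9.8°)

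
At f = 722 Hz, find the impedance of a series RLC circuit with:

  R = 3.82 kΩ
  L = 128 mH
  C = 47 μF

Step 1 — Angular frequency: ω = 2π·f = 2π·722 = 4536 rad/s.
Step 2 — Component impedances:
  R: Z = R = 3820 Ω
  L: Z = jωL = j·4536·0.128 = 0 + j580.7 Ω
  C: Z = 1/(jωC) = -j/(ω·C) = 0 - j4.69 Ω
Step 3 — Series combination: Z_total = R + L + C = 3820 + j576 Ω = 3863∠8.6° Ω.

Z = 3820 + j576 Ω = 3863∠8.6° Ω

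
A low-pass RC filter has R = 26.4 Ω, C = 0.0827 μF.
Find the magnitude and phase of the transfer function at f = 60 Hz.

Step 1 — Angular frequency: ω = 2π·60 = 377 rad/s.
Step 2 — Transfer function: H(jω) = 1/(1 + jωRC).
Step 3 — Denominator: 1 + jωRC = 1 + j·377·26.4·8.27e-08 = 1 + j0.0008231.
Step 4 — H = 1 - j0.0008231.
Step 5 — Magnitude: |H| = 1 (-0.0 dB); phase: φ = -0.0°.

|H| = 1 (-0.0 dB), φ = -0.0°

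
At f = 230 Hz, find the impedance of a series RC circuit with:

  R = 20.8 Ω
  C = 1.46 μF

Step 1 — Angular frequency: ω = 2π·f = 2π·230 = 1445 rad/s.
Step 2 — Component impedances:
  R: Z = R = 20.8 Ω
  C: Z = 1/(jωC) = -j/(ω·C) = 0 - j474 Ω
Step 3 — Series combination: Z_total = R + C = 20.8 - j474 Ω = 474.4∠-87.5° Ω.

Z = 20.8 - j474 Ω = 474.4∠-87.5° Ω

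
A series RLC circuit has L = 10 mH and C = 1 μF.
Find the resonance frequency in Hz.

Step 1 — Resonance condition Im(Z)=0 gives ω₀ = 1/√(LC).
Step 2 — ω₀ = 1/√(0.01·1e-06) = 1e+04 rad/s.
Step 3 — f₀ = ω₀/(2π) = 1592 Hz.

f₀ = 1592 Hz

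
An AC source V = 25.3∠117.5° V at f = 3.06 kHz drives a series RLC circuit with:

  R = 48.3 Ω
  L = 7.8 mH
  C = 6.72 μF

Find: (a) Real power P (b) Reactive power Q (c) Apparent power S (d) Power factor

Step 1 — Angular frequency: ω = 2π·f = 2π·3060 = 1.923e+04 rad/s.
Step 2 — Component impedances:
  R: Z = R = 48.3 Ω
  L: Z = jωL = j·1.923e+04·0.0078 = 0 + j150 Ω
  C: Z = 1/(jωC) = -j/(ω·C) = 0 - j7.74 Ω
Step 3 — Series combination: Z_total = R + L + C = 48.3 + j142.2 Ω = 150.2∠71.2° Ω.
Step 4 — Source phasor: V = 25.3∠117.5° V = -11.68 + j22.44 V.
Step 5 — Current: I = V / Z = 0.1165 + j0.1217 A = 0.1684∠46.3° A.
Step 6 — Complex power: S = V·I* = 1.37 + j4.035 VA.
Step 7 — Real power: P = Re(S) = 1.37 W.
Step 8 — Reactive power: Q = Im(S) = 4.035 VAR.
Step 9 — Apparent power: |S| = 4.261 VA.
Step 10 — Power factor: PF = P/|S| = 0.3216 (lagging).

(a) P = 1.37 W  (b) Q = 4.035 VAR  (c) S = 4.261 VA  (d) PF = 0.3216 (lagging)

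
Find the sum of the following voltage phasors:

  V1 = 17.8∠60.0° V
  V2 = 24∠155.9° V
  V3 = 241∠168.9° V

Step 1 — Convert each phasor to rectangular form:
  V1 = 17.8·(cos(60.0°) + j·sin(60.0°)) = 8.9 + j15.42 V
  V2 = 24·(cos(155.9°) + j·sin(155.9°)) = -21.91 + j9.8 V
  V3 = 241·(cos(168.9°) + j·sin(168.9°)) = -236.5 + j46.4 V
Step 2 — Sum components: V_total = -249.5 + j71.61 V.
Step 3 — Convert to polar: |V_total| = 259.6 V, ∠V_total = 164.0°.

V_total = 259.6∠164.0° V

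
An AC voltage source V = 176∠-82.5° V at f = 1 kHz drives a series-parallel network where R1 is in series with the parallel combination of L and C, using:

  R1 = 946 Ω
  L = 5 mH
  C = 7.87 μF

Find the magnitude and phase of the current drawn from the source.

Step 1 — Angular frequency: ω = 2π·f = 2π·1000 = 6283 rad/s.
Step 2 — Component impedances:
  R1: Z = R = 946 Ω
  L: Z = jωL = j·6283·0.005 = 0 + j31.42 Ω
  C: Z = 1/(jωC) = -j/(ω·C) = 0 - j20.22 Ω
Step 3 — Parallel branch: L || C = 1/(1/L + 1/C) = 0 - j56.76 Ω.
Step 4 — Series with R1: Z_total = R1 + (L || C) = 946 - j56.76 Ω = 947.7∠-3.4° Ω.
Step 5 — Source phasor: V = 176∠-82.5° V = 22.97 - j174.5 V.
Step 6 — Ohm's law: I = V / Z_total = (22.97 - j174.5) / (946 - j56.76) = 0.03522 - j0.1823 A.
Step 7 — Convert to polar: |I| = 0.1857 A, ∠I = -79.1°.

I = 0.1857∠-79.1° A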